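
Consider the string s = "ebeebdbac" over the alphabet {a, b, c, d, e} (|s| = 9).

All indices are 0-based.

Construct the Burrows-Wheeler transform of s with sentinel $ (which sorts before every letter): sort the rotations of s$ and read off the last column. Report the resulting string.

rank  rotation    last
    0  $ebeebdbac  c
    1  ac$ebeebdb  b
    2  bac$ebeebd  d
    3  bdbac$ebee  e
    4  beebdbac$e  e
    5  c$ebeebdba  a
    6  dbac$ebeeb  b
    7  ebdbac$ebe  e
    8  ebeebdbac$  $
    9  eebdbac$eb  b

cbdeeabe$b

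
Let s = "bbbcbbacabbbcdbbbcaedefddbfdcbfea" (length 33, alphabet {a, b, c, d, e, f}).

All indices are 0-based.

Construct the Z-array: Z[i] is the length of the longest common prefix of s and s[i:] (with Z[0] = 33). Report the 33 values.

Z[0]=33
i=1: outside box; Z[1]=2 extend→box=[1,3)
i=2: min(r-i=1, Z[1]=2)=1; Z[2]=1
i=3: outside box; Z[3]=0
i=4: outside box; Z[4]=2 extend→box=[4,6)
i=5: min(r-i=1, Z[1]=2)=1; Z[5]=1
i=6: outside box; Z[6]=0
i=7: outside box; Z[7]=0
i=8: outside box; Z[8]=0
i=9: outside box; Z[9]=4 extend→box=[9,13)
i=10: min(r-i=3, Z[1]=2)=2; Z[10]=2
i=11: min(r-i=2, Z[2]=1)=1; Z[11]=1
i=12: min(r-i=1, Z[3]=0)=0; Z[12]=0
i=13: outside box; Z[13]=0
i=14: outside box; Z[14]=4 extend→box=[14,18)
i=15: min(r-i=3, Z[1]=2)=2; Z[15]=2
i=16: min(r-i=2, Z[2]=1)=1; Z[16]=1
i=17: min(r-i=1, Z[3]=0)=0; Z[17]=0
i=18: outside box; Z[18]=0
i=19: outside box; Z[19]=0
i=20: outside box; Z[20]=0
i=21: outside box; Z[21]=0
i=22: outside box; Z[22]=0
i=23: outside box; Z[23]=0
i=24: outside box; Z[24]=0
i=25: outside box; Z[25]=1 extend→box=[25,26)
i=26: outside box; Z[26]=0
i=27: outside box; Z[27]=0
i=28: outside box; Z[28]=0
i=29: outside box; Z[29]=1 extend→box=[29,30)
i=30: outside box; Z[30]=0
i=31: outside box; Z[31]=0
i=32: outside box; Z[32]=0

[33, 2, 1, 0, 2, 1, 0, 0, 0, 4, 2, 1, 0, 0, 4, 2, 1, 0, 0, 0, 0, 0, 0, 0, 0, 1, 0, 0, 0, 1, 0, 0, 0]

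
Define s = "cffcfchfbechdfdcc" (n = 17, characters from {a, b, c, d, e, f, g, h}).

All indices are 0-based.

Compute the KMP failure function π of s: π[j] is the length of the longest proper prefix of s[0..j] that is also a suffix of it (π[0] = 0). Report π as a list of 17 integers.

[0, 0, 0, 1, 2, 1, 0, 0, 0, 0, 1, 0, 0, 0, 0, 1, 1]

π[0] = 0
j=1 s[j]='f': π[1]=0 (border '')
j=2 s[j]='f': π[2]=0 (border '')
j=3 s[j]='c': π[3]=1 (border 'c')
j=4 s[j]='f': π[4]=2 (border 'cf')
j=5 s[j]='c': k: 2→0; π[5]=1 (border 'c')
j=6 s[j]='h': k: 1→0; π[6]=0 (border '')
j=7 s[j]='f': π[7]=0 (border '')
j=8 s[j]='b': π[8]=0 (border '')
j=9 s[j]='e': π[9]=0 (border '')
j=10 s[j]='c': π[10]=1 (border 'c')
j=11 s[j]='h': k: 1→0; π[11]=0 (border '')
j=12 s[j]='d': π[12]=0 (border '')
j=13 s[j]='f': π[13]=0 (border '')
j=14 s[j]='d': π[14]=0 (border '')
j=15 s[j]='c': π[15]=1 (border 'c')
j=16 s[j]='c': k: 1→0; π[16]=1 (border 'c')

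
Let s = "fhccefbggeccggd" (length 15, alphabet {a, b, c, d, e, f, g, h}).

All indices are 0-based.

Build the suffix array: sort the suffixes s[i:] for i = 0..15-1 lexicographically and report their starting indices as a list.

sorted suffixes:
  #0 SA[0]=6  'bggeccggd'
  #1 SA[1]=2  'ccefbggeccggd'
  #2 SA[2]=10  'ccggd'
  #3 SA[3]=3  'cefbggeccggd'
  #4 SA[4]=11  'cggd'
  #5 SA[5]=14  'd'
  #6 SA[6]=9  'eccggd'
  #7 SA[7]=4  'efbggeccggd'
  #8 SA[8]=5  'fbggeccggd'
  #9 SA[9]=0  'fhccefbggeccggd'
  #10 SA[10]=13  'gd'
  #11 SA[11]=8  'geccggd'
  #12 SA[12]=12  'ggd'
  #13 SA[13]=7  'ggeccggd'
  #14 SA[14]=1  'hccefbggeccggd'

[6, 2, 10, 3, 11, 14, 9, 4, 5, 0, 13, 8, 12, 7, 1]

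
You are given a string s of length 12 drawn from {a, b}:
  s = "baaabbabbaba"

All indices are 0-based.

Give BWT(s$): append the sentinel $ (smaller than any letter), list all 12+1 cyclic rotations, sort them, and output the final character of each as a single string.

rank  rotation       last
    0  $baaabbabbaba  a
    1  a$baaabbabbab  b
    2  aaabbabbaba$b  b
    3  aabbabbaba$ba  a
    4  aba$baaabbabb  b
    5  abbaba$baaabb  b
    6  abbabbaba$baa  a
    7  ba$baaabbabba  a
    8  baaabbabbaba$  $
    9  baba$baaabbab  b
   10  babbaba$baaab  b
   11  bbaba$baaabba  a
   12  bbabbaba$baaa  a

abbabbaa$bbaa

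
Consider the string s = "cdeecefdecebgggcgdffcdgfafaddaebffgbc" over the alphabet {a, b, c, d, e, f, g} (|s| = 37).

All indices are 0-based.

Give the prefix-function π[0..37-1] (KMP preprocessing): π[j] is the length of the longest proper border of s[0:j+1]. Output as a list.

π[0] = 0
j=1 s[j]='d': π[1]=0 (border '')
j=2 s[j]='e': π[2]=0 (border '')
j=3 s[j]='e': π[3]=0 (border '')
j=4 s[j]='c': π[4]=1 (border 'c')
j=5 s[j]='e': k: 1→0; π[5]=0 (border '')
j=6 s[j]='f': π[6]=0 (border '')
j=7 s[j]='d': π[7]=0 (border '')
j=8 s[j]='e': π[8]=0 (border '')
j=9 s[j]='c': π[9]=1 (border 'c')
j=10 s[j]='e': k: 1→0; π[10]=0 (border '')
j=11 s[j]='b': π[11]=0 (border '')
j=12 s[j]='g': π[12]=0 (border '')
j=13 s[j]='g': π[13]=0 (border '')
j=14 s[j]='g': π[14]=0 (border '')
j=15 s[j]='c': π[15]=1 (border 'c')
j=16 s[j]='g': k: 1→0; π[16]=0 (border '')
j=17 s[j]='d': π[17]=0 (border '')
j=18 s[j]='f': π[18]=0 (border '')
j=19 s[j]='f': π[19]=0 (border '')
j=20 s[j]='c': π[20]=1 (border 'c')
j=21 s[j]='d': π[21]=2 (border 'cd')
j=22 s[j]='g': k: 2→0; π[22]=0 (border '')
j=23 s[j]='f': π[23]=0 (border '')
j=24 s[j]='a': π[24]=0 (border '')
j=25 s[j]='f': π[25]=0 (border '')
j=26 s[j]='a': π[26]=0 (border '')
j=27 s[j]='d': π[27]=0 (border '')
j=28 s[j]='d': π[28]=0 (border '')
j=29 s[j]='a': π[29]=0 (border '')
j=30 s[j]='e': π[30]=0 (border '')
j=31 s[j]='b': π[31]=0 (border '')
j=32 s[j]='f': π[32]=0 (border '')
j=33 s[j]='f': π[33]=0 (border '')
j=34 s[j]='g': π[34]=0 (border '')
j=35 s[j]='b': π[35]=0 (border '')
j=36 s[j]='c': π[36]=1 (border 'c')

[0, 0, 0, 0, 1, 0, 0, 0, 0, 1, 0, 0, 0, 0, 0, 1, 0, 0, 0, 0, 1, 2, 0, 0, 0, 0, 0, 0, 0, 0, 0, 0, 0, 0, 0, 0, 1]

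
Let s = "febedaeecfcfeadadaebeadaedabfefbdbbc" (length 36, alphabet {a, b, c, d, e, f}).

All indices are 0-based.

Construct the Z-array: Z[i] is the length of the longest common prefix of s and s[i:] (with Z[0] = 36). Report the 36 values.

[36, 0, 0, 0, 0, 0, 0, 0, 0, 1, 0, 2, 0, 0, 0, 0, 0, 0, 0, 0, 0, 0, 0, 0, 0, 0, 0, 0, 2, 0, 1, 0, 0, 0, 0, 0]

Z[0]=36
i=1: outside box; Z[1]=0
i=2: outside box; Z[2]=0
i=3: outside box; Z[3]=0
i=4: outside box; Z[4]=0
i=5: outside box; Z[5]=0
i=6: outside box; Z[6]=0
i=7: outside box; Z[7]=0
i=8: outside box; Z[8]=0
i=9: outside box; Z[9]=1 grow→box=[9,10)
i=10: outside box; Z[10]=0
i=11: outside box; Z[11]=2 grow→box=[11,13)
i=12: min(r-i=1, Z[1]=0)=0; Z[12]=0
i=13: outside box; Z[13]=0
i=14: outside box; Z[14]=0
i=15: outside box; Z[15]=0
i=16: outside box; Z[16]=0
i=17: outside box; Z[17]=0
i=18: outside box; Z[18]=0
i=19: outside box; Z[19]=0
i=20: outside box; Z[20]=0
i=21: outside box; Z[21]=0
i=22: outside box; Z[22]=0
i=23: outside box; Z[23]=0
i=24: outside box; Z[24]=0
i=25: outside box; Z[25]=0
i=26: outside box; Z[26]=0
i=27: outside box; Z[27]=0
i=28: outside box; Z[28]=2 grow→box=[28,30)
i=29: min(r-i=1, Z[1]=0)=0; Z[29]=0
i=30: outside box; Z[30]=1 grow→box=[30,31)
i=31: outside box; Z[31]=0
i=32: outside box; Z[32]=0
i=33: outside box; Z[33]=0
i=34: outside box; Z[34]=0
i=35: outside box; Z[35]=0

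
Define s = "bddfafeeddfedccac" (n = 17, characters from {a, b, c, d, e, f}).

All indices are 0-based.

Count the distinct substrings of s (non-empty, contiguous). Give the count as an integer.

sorted suffixes:
  #0 SA[0]=15  'ac'
  #1 SA[1]=4  'afeeddfedccac'
  #2 SA[2]=0  'bddfafeeddfedccac'
  #3 SA[3]=16  'c'
  #4 SA[4]=14  'cac'
  #5 SA[5]=13  'ccac'
  #6 SA[6]=12  'dccac'
  #7 SA[7]=1  'ddfafeeddfedccac'
  #8 SA[8]=8  'ddfedccac'
  #9 SA[9]=2  'dfafeeddfedccac'
  #10 SA[10]=9  'dfedccac'
  #11 SA[11]=11  'edccac'
  #12 SA[12]=7  'eddfedccac'
  #13 SA[13]=6  'eeddfedccac'
  #14 SA[14]=3  'fafeeddfedccac'
  #15 SA[15]=10  'fedccac'
  #16 SA[16]=5  'feeddfedccac'

SA = [15, 4, 0, 16, 14, 13, 12, 1, 8, 2, 9, 11, 7, 6, 3, 10, 5]
i: (SA[i-1],SA[i]) lcp shared
  1: (15,4) 1 'a'
  2: (4,0) 0 ''
  3: (0,16) 0 ''
  4: (16,14) 1 'c'
  5: (14,13) 1 'c'
  6: (13,12) 0 ''
  7: (12,1) 1 'd'
  8: (1,8) 3 'ddf'
  9: (8,2) 1 'd'
  10: (2,9) 2 'df'
  11: (9,11) 0 ''
  12: (11,7) 2 'ed'
  13: (7,6) 1 'e'
  14: (6,3) 0 ''
  15: (3,10) 1 'f'
  16: (10,5) 2 'fe'

n(n+1)/2 = 17·18/2 = 153
Σ LCP = 0 + 1 + 0 + 0 + 1 + 1 + 0 + 1 + 3 + 1 + 2 + 0 + 2 + 1 + 0 + 1 + 2 = 16
distinct = 153 − 16 = 137

137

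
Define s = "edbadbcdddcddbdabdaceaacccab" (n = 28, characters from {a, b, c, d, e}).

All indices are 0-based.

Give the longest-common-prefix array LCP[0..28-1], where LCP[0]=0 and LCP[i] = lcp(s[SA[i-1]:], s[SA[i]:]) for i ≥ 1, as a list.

[0, 1, 2, 1, 2, 1, 0, 1, 1, 1, 3, 0, 1, 2, 1, 3, 1, 0, 2, 1, 2, 2, 1, 1, 2, 2, 0, 1]

rank→(start, suffix):
  0 → (21, 'aacccab')
  1 → (26, 'ab')
  2 → (15, 'abdaceaacccab')
  3 → (22, 'acccab')
  4 → (18, 'aceaacccab')
  5 → (3, 'adbcdddcddbdabdaceaacccab')
  6 → (27, 'b')
  7 → (2, 'badbcdddcddbdabdaceaacccab')
  8 → (5, 'bcdddcddbdabdaceaacccab')
  9 → (13, 'bdabdaceaacccab')
  10 → (16, 'bdaceaacccab')
  11 → (25, 'cab')
  12 → (24, 'ccab')
  13 → (23, 'cccab')
  14 → (10, 'cddbdabdaceaacccab')
  15 → (6, 'cdddcddbdabdaceaacccab')
  16 → (19, 'ceaacccab')
  17 → (14, 'dabdaceaacccab')
  18 → (17, 'daceaacccab')
  19 → (1, 'dbadbcdddcddbdabdaceaacccab')
  20 → (4, 'dbcdddcddbdabdaceaacccab')
  21 → (12, 'dbdabdaceaacccab')
  22 → (9, 'dcddbdabdaceaacccab')
  23 → (11, 'ddbdabdaceaacccab')
  24 → (8, 'ddcddbdabdaceaacccab')
  25 → (7, 'dddcddbdabdaceaacccab')
  26 → (20, 'eaacccab')
  27 → (0, 'edbadbcdddcddbdabdaceaacccab')

SA = [21, 26, 15, 22, 18, 3, 27, 2, 5, 13, 16, 25, 24, 23, 10, 6, 19, 14, 17, 1, 4, 12, 9, 11, 8, 7, 20, 0]
rank  pair      lcp
   1  s[21:],s[26:]  1  'a'
   2  s[26:],s[15:]  2  'ab'
   3  s[15:],s[22:]  1  'a'
   4  s[22:],s[18:]  2  'ac'
   5  s[18:],s[3:]  1  'a'
   6  s[3:],s[27:]  0  ''
   7  s[27:],s[2:]  1  'b'
   8  s[2:],s[5:]  1  'b'
   9  s[5:],s[13:]  1  'b'
  10  s[13:],s[16:]  3  'bda'
  11  s[16:],s[25:]  0  ''
  12  s[25:],s[24:]  1  'c'
  13  s[24:],s[23:]  2  'cc'
  14  s[23:],s[10:]  1  'c'
  15  s[10:],s[6:]  3  'cdd'
  16  s[6:],s[19:]  1  'c'
  17  s[19:],s[14:]  0  ''
  18  s[14:],s[17:]  2  'da'
  19  s[17:],s[1:]  1  'd'
  20  s[1:],s[4:]  2  'db'
  21  s[4:],s[12:]  2  'db'
  22  s[12:],s[9:]  1  'd'
  23  s[9:],s[11:]  1  'd'
  24  s[11:],s[8:]  2  'dd'
  25  s[8:],s[7:]  2  'dd'
  26  s[7:],s[20:]  0  ''
  27  s[20:],s[0:]  1  'e'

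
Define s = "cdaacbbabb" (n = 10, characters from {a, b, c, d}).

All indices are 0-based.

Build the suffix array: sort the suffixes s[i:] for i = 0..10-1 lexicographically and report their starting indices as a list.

rank | idx | suffix
   0 |   2 | aacbbabb
   1 |   7 | abb
   2 |   3 | acbbabb
   3 |   9 | b
   4 |   6 | babb
   5 |   8 | bb
   6 |   5 | bbabb
   7 |   4 | cbbabb
   8 |   0 | cdaacbbabb
   9 |   1 | daacbbabb

[2, 7, 3, 9, 6, 8, 5, 4, 0, 1]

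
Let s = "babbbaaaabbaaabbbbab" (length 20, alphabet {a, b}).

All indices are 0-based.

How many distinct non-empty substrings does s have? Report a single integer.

158

rank | idx | suffix
   0 |   5 | aaaabbaaabbbbab
   1 |   6 | aaabbaaabbbbab
   2 |  11 | aaabbbbab
   3 |   7 | aabbaaabbbbab
   4 |  12 | aabbbbab
   5 |  18 | ab
   6 |   8 | abbaaabbbbab
   7 |   1 | abbbaaaabbaaabbbbab
   8 |  13 | abbbbab
   9 |  19 | b
  10 |   4 | baaaabbaaabbbbab
  11 |  10 | baaabbbbab
  12 |  17 | bab
  13 |   0 | babbbaaaabbaaabbbbab
  14 |   3 | bbaaaabbaaabbbbab
  15 |   9 | bbaaabbbbab
  16 |  16 | bbab
  17 |   2 | bbbaaaabbaaabbbbab
  18 |  15 | bbbab
  19 |  14 | bbbbab

SA = [5, 6, 11, 7, 12, 18, 8, 1, 13, 19, 4, 10, 17, 0, 3, 9, 16, 2, 15, 14]
rank  pair      lcp
   1  s[5:],s[6:]  3  'aaa'
   2  s[6:],s[11:]  5  'aaabb'
   3  s[11:],s[7:]  2  'aa'
   4  s[7:],s[12:]  4  'aabb'
   5  s[12:],s[18:]  1  'a'
   6  s[18:],s[8:]  2  'ab'
   7  s[8:],s[1:]  3  'abb'
   8  s[1:],s[13:]  4  'abbb'
   9  s[13:],s[19:]  0  ''
  10  s[19:],s[4:]  1  'b'
  11  s[4:],s[10:]  4  'baaa'
  12  s[10:],s[17:]  2  'ba'
  13  s[17:],s[0:]  3  'bab'
  14  s[0:],s[3:]  1  'b'
  15  s[3:],s[9:]  5  'bbaaa'
  16  s[9:],s[16:]  3  'bba'
  17  s[16:],s[2:]  2  'bb'
  18  s[2:],s[15:]  4  'bbba'
  19  s[15:],s[14:]  3  'bbb'

n(n+1)/2 = 20·21/2 = 210
Σ LCP = 0 + 3 + 5 + 2 + 4 + 1 + 2 + 3 + 4 + 0 + 1 + 4 + 2 + 3 + 1 + 5 + 3 + 2 + 4 + 3 = 52
distinct = 210 − 52 = 158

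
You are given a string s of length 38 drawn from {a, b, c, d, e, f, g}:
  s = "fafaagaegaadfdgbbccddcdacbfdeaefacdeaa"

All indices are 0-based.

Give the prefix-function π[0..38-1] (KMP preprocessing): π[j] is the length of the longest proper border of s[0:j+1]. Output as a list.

π[0] = 0
j=1 s[j]='a': π[1]=0 (border '')
j=2 s[j]='f': π[2]=1 (border 'f')
j=3 s[j]='a': π[3]=2 (border 'fa')
j=4 s[j]='a': k: 2→0; π[4]=0 (border '')
j=5 s[j]='g': π[5]=0 (border '')
j=6 s[j]='a': π[6]=0 (border '')
j=7 s[j]='e': π[7]=0 (border '')
j=8 s[j]='g': π[8]=0 (border '')
j=9 s[j]='a': π[9]=0 (border '')
j=10 s[j]='a': π[10]=0 (border '')
j=11 s[j]='d': π[11]=0 (border '')
j=12 s[j]='f': π[12]=1 (border 'f')
j=13 s[j]='d': k: 1→0; π[13]=0 (border '')
j=14 s[j]='g': π[14]=0 (border '')
j=15 s[j]='b': π[15]=0 (border '')
j=16 s[j]='b': π[16]=0 (border '')
j=17 s[j]='c': π[17]=0 (border '')
j=18 s[j]='c': π[18]=0 (border '')
j=19 s[j]='d': π[19]=0 (border '')
j=20 s[j]='d': π[20]=0 (border '')
j=21 s[j]='c': π[21]=0 (border '')
j=22 s[j]='d': π[22]=0 (border '')
j=23 s[j]='a': π[23]=0 (border '')
j=24 s[j]='c': π[24]=0 (border '')
j=25 s[j]='b': π[25]=0 (border '')
j=26 s[j]='f': π[26]=1 (border 'f')
j=27 s[j]='d': k: 1→0; π[27]=0 (border '')
j=28 s[j]='e': π[28]=0 (border '')
j=29 s[j]='a': π[29]=0 (border '')
j=30 s[j]='e': π[30]=0 (border '')
j=31 s[j]='f': π[31]=1 (border 'f')
j=32 s[j]='a': π[32]=2 (border 'fa')
j=33 s[j]='c': k: 2→0; π[33]=0 (border '')
j=34 s[j]='d': π[34]=0 (border '')
j=35 s[j]='e': π[35]=0 (border '')
j=36 s[j]='a': π[36]=0 (border '')
j=37 s[j]='a': π[37]=0 (border '')

[0, 0, 1, 2, 0, 0, 0, 0, 0, 0, 0, 0, 1, 0, 0, 0, 0, 0, 0, 0, 0, 0, 0, 0, 0, 0, 1, 0, 0, 0, 0, 1, 2, 0, 0, 0, 0, 0]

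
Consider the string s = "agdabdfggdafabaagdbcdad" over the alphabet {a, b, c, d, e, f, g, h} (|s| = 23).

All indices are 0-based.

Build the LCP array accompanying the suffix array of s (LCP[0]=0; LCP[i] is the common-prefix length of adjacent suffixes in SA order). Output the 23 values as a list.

[0, 1, 2, 1, 1, 1, 3, 0, 1, 1, 0, 0, 1, 2, 2, 1, 1, 0, 1, 0, 3, 2, 1]

rank→(start, suffix):
  0 → (14, 'aagdbcdad')
  1 → (12, 'abaagdbcdad')
  2 → (3, 'abdfggdafabaagdbcdad')
  3 → (21, 'ad')
  4 → (10, 'afabaagdbcdad')
  5 → (0, 'agdabdfggdafabaagdbcdad')
  6 → (15, 'agdbcdad')
  7 → (13, 'baagdbcdad')
  8 → (18, 'bcdad')
  9 → (4, 'bdfggdafabaagdbcdad')
  10 → (19, 'cdad')
  11 → (22, 'd')
  12 → (2, 'dabdfggdafabaagdbcdad')
  13 → (20, 'dad')
  14 → (9, 'dafabaagdbcdad')
  15 → (17, 'dbcdad')
  16 → (5, 'dfggdafabaagdbcdad')
  17 → (11, 'fabaagdbcdad')
  18 → (6, 'fggdafabaagdbcdad')
  19 → (1, 'gdabdfggdafabaagdbcdad')
  20 → (8, 'gdafabaagdbcdad')
  21 → (16, 'gdbcdad')
  22 → (7, 'ggdafabaagdbcdad')

SA = [14, 12, 3, 21, 10, 0, 15, 13, 18, 4, 19, 22, 2, 20, 9, 17, 5, 11, 6, 1, 8, 16, 7]
i: (SA[i-1],SA[i]) lcp shared
  1: (14,12) 1 'a'
  2: (12,3) 2 'ab'
  3: (3,21) 1 'a'
  4: (21,10) 1 'a'
  5: (10,0) 1 'a'
  6: (0,15) 3 'agd'
  7: (15,13) 0 ''
  8: (13,18) 1 'b'
  9: (18,4) 1 'b'
  10: (4,19) 0 ''
  11: (19,22) 0 ''
  12: (22,2) 1 'd'
  13: (2,20) 2 'da'
  14: (20,9) 2 'da'
  15: (9,17) 1 'd'
  16: (17,5) 1 'd'
  17: (5,11) 0 ''
  18: (11,6) 1 'f'
  19: (6,1) 0 ''
  20: (1,8) 3 'gda'
  21: (8,16) 2 'gd'
  22: (16,7) 1 'g'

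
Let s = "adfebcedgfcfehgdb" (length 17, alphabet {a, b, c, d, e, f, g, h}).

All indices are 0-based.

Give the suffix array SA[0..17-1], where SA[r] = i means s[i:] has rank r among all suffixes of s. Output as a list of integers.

[0, 16, 4, 5, 10, 15, 1, 7, 3, 6, 12, 9, 2, 11, 14, 8, 13]

rank→(start, suffix):
  0 → (0, 'adfebcedgfcfehgdb')
  1 → (16, 'b')
  2 → (4, 'bcedgfcfehgdb')
  3 → (5, 'cedgfcfehgdb')
  4 → (10, 'cfehgdb')
  5 → (15, 'db')
  6 → (1, 'dfebcedgfcfehgdb')
  7 → (7, 'dgfcfehgdb')
  8 → (3, 'ebcedgfcfehgdb')
  9 → (6, 'edgfcfehgdb')
  10 → (12, 'ehgdb')
  11 → (9, 'fcfehgdb')
  12 → (2, 'febcedgfcfehgdb')
  13 → (11, 'fehgdb')
  14 → (14, 'gdb')
  15 → (8, 'gfcfehgdb')
  16 → (13, 'hgdb')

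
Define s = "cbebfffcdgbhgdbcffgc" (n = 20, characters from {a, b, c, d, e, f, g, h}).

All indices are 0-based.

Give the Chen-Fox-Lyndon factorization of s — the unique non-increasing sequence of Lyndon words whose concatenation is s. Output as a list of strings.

["c", "bebfffcdgbhgd", "bcffgc"]

emit factor 1: 'c' (i=0, period=1)
emit factor 2: 'bebfffcdgbhgd' (i=1, period=13)
emit factor 3: 'bcffgc' (i=14, period=6)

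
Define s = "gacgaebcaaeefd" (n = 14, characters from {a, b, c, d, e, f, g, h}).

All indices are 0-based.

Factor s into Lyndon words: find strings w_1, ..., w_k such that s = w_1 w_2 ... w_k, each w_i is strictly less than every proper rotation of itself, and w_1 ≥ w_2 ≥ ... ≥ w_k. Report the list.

["g", "acgaebc", "aaeefd"]

emit factor 1: 'g' (i=0, period=1)
emit factor 2: 'acgaebc' (i=1, period=7)
emit factor 3: 'aaeefd' (i=8, period=6)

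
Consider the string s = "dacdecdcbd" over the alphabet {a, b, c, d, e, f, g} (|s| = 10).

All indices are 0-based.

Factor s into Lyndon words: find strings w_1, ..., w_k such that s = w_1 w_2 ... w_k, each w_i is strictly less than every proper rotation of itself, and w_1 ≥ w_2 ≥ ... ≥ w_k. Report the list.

["d", "acdecdcbd"]

emit factor 1: 'd' (i=0, period=1)
emit factor 2: 'acdecdcbd' (i=1, period=9)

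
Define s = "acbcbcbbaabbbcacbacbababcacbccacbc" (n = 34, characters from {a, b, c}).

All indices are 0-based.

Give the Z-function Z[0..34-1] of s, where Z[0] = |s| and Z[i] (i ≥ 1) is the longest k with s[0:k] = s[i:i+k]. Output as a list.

[34, 0, 0, 0, 0, 0, 0, 0, 1, 1, 0, 0, 0, 0, 3, 0, 0, 3, 0, 0, 1, 0, 1, 0, 0, 4, 0, 0, 0, 0, 4, 0, 0, 0]

Z[0]=34
i=1: fresh scan; Z[1]=0
i=2: fresh scan; Z[2]=0
i=3: fresh scan; Z[3]=0
i=4: fresh scan; Z[4]=0
i=5: fresh scan; Z[5]=0
i=6: fresh scan; Z[6]=0
i=7: fresh scan; Z[7]=0
i=8: fresh scan; Z[8]=1 grow→box=[8,9)
i=9: fresh scan; Z[9]=1 grow→box=[9,10)
i=10: fresh scan; Z[10]=0
i=11: fresh scan; Z[11]=0
i=12: fresh scan; Z[12]=0
i=13: fresh scan; Z[13]=0
i=14: fresh scan; Z[14]=3 grow→box=[14,17)
i=15: min(r-i=2, Z[1]=0)=0; Z[15]=0
i=16: min(r-i=1, Z[2]=0)=0; Z[16]=0
i=17: fresh scan; Z[17]=3 grow→box=[17,20)
i=18: min(r-i=2, Z[1]=0)=0; Z[18]=0
i=19: min(r-i=1, Z[2]=0)=0; Z[19]=0
i=20: fresh scan; Z[20]=1 grow→box=[20,21)
i=21: fresh scan; Z[21]=0
i=22: fresh scan; Z[22]=1 grow→box=[22,23)
i=23: fresh scan; Z[23]=0
i=24: fresh scan; Z[24]=0
i=25: fresh scan; Z[25]=4 grow→box=[25,29)
i=26: min(r-i=3, Z[1]=0)=0; Z[26]=0
i=27: min(r-i=2, Z[2]=0)=0; Z[27]=0
i=28: min(r-i=1, Z[3]=0)=0; Z[28]=0
i=29: fresh scan; Z[29]=0
i=30: fresh scan; Z[30]=4 grow→box=[30,34)
i=31: min(r-i=3, Z[1]=0)=0; Z[31]=0
i=32: min(r-i=2, Z[2]=0)=0; Z[32]=0
i=33: min(r-i=1, Z[3]=0)=0; Z[33]=0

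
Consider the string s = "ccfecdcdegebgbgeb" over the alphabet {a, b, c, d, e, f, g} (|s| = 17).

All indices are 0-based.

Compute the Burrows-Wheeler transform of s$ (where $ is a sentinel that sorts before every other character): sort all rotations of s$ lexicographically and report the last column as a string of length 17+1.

beeg$edcccggfdcbbe

rank  rotation            last
    0  $ccfecdcdegebgbgeb  b
    1  b$ccfecdcdegebgbge  e
    2  bgbgeb$ccfecdcdege  e
    3  bgeb$ccfecdcdegebg  g
    4  ccfecdcdegebgbgeb$  $
    5  cdcdegebgbgeb$ccfe  e
    6  cdegebgbgeb$ccfecd  d
    7  cfecdcdegebgbgeb$c  c
    8  dcdegebgbgeb$ccfec  c
    9  degebgbgeb$ccfecdc  c
   10  eb$ccfecdcdegebgbg  g
   11  ebgbgeb$ccfecdcdeg  g
   12  ecdcdegebgbgeb$ccf  f
   13  egebgbgeb$ccfecdcd  d
   14  fecdcdegebgbgeb$cc  c
   15  gbgeb$ccfecdcdegeb  b
   16  geb$ccfecdcdegebgb  b
   17  gebgbgeb$ccfecdcde  e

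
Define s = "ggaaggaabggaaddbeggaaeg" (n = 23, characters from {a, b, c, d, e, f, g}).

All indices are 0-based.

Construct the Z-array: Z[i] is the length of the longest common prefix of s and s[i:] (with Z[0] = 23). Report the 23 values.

Z[0]=23
i=1: fresh scan; Z[1]=1 scan→box=[1,2)
i=2: fresh scan; Z[2]=0
i=3: fresh scan; Z[3]=0
i=4: fresh scan; Z[4]=4 scan→box=[4,8)
i=5: min(r-i=3, Z[1]=1)=1; Z[5]=1
i=6: min(r-i=2, Z[2]=0)=0; Z[6]=0
i=7: min(r-i=1, Z[3]=0)=0; Z[7]=0
i=8: fresh scan; Z[8]=0
i=9: fresh scan; Z[9]=4 scan→box=[9,13)
i=10: min(r-i=3, Z[1]=1)=1; Z[10]=1
i=11: min(r-i=2, Z[2]=0)=0; Z[11]=0
i=12: min(r-i=1, Z[3]=0)=0; Z[12]=0
i=13: fresh scan; Z[13]=0
i=14: fresh scan; Z[14]=0
i=15: fresh scan; Z[15]=0
i=16: fresh scan; Z[16]=0
i=17: fresh scan; Z[17]=4 scan→box=[17,21)
i=18: min(r-i=3, Z[1]=1)=1; Z[18]=1
i=19: min(r-i=2, Z[2]=0)=0; Z[19]=0
i=20: min(r-i=1, Z[3]=0)=0; Z[20]=0
i=21: fresh scan; Z[21]=0
i=22: fresh scan; Z[22]=1 scan→box=[22,23)

[23, 1, 0, 0, 4, 1, 0, 0, 0, 4, 1, 0, 0, 0, 0, 0, 0, 4, 1, 0, 0, 0, 1]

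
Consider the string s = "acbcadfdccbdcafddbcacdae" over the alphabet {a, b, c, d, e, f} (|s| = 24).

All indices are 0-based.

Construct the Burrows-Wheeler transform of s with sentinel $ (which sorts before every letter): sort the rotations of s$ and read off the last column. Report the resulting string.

e$ccdcdccbbdacdacdbffaada

rank  rotation                   last
    0  $acbcadfdccbdcafddbcacdae  e
    1  acbcadfdccbdcafddbcacdae$  $
    2  acdae$acbcadfdccbdcafddbc  c
    3  adfdccbdcafddbcacdae$acbc  c
    4  ae$acbcadfdccbdcafddbcacd  d
    5  afddbcacdae$acbcadfdccbdc  c
    6  bcacdae$acbcadfdccbdcafdd  d
    7  bcadfdccbdcafddbcacdae$ac  c
    8  bdcafddbcacdae$acbcadfdcc  c
    9  cacdae$acbcadfdccbdcafddb  b
   10  cadfdccbdcafddbcacdae$acb  b
   11  cafddbcacdae$acbcadfdccbd  d
   12  cbcadfdccbdcafddbcacdae$a  a
   13  cbdcafddbcacdae$acbcadfdc  c
   14  ccbdcafddbcacdae$acbcadfd  d
   15  cdae$acbcadfdccbdcafddbca  a
   16  dae$acbcadfdccbdcafddbcac  c
   17  dbcacdae$acbcadfdccbdcafd  d
   18  dcafddbcacdae$acbcadfdccb  b
   19  dccbdcafddbcacdae$acbcadf  f
   20  ddbcacdae$acbcadfdccbdcaf  f
   21  dfdccbdcafddbcacdae$acbca  a
   22  e$acbcadfdccbdcafddbcacda  a
   23  fdccbdcafddbcacdae$acbcad  d
   24  fddbcacdae$acbcadfdccbdca  a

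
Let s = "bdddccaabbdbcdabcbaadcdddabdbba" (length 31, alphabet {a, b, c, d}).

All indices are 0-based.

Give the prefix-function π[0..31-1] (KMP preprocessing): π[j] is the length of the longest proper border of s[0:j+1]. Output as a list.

π[0] = 0
j=1 s[j]='d': π[1]=0 (border '')
j=2 s[j]='d': π[2]=0 (border '')
j=3 s[j]='d': π[3]=0 (border '')
j=4 s[j]='c': π[4]=0 (border '')
j=5 s[j]='c': π[5]=0 (border '')
j=6 s[j]='a': π[6]=0 (border '')
j=7 s[j]='a': π[7]=0 (border '')
j=8 s[j]='b': π[8]=1 (border 'b')
j=9 s[j]='b': k: 1→0; π[9]=1 (border 'b')
j=10 s[j]='d': π[10]=2 (border 'bd')
j=11 s[j]='b': k: 2→0; π[11]=1 (border 'b')
j=12 s[j]='c': k: 1→0; π[12]=0 (border '')
j=13 s[j]='d': π[13]=0 (border '')
j=14 s[j]='a': π[14]=0 (border '')
j=15 s[j]='b': π[15]=1 (border 'b')
j=16 s[j]='c': k: 1→0; π[16]=0 (border '')
j=17 s[j]='b': π[17]=1 (border 'b')
j=18 s[j]='a': k: 1→0; π[18]=0 (border '')
j=19 s[j]='a': π[19]=0 (border '')
j=20 s[j]='d': π[20]=0 (border '')
j=21 s[j]='c': π[21]=0 (border '')
j=22 s[j]='d': π[22]=0 (border '')
j=23 s[j]='d': π[23]=0 (border '')
j=24 s[j]='d': π[24]=0 (border '')
j=25 s[j]='a': π[25]=0 (border '')
j=26 s[j]='b': π[26]=1 (border 'b')
j=27 s[j]='d': π[27]=2 (border 'bd')
j=28 s[j]='b': k: 2→0; π[28]=1 (border 'b')
j=29 s[j]='b': k: 1→0; π[29]=1 (border 'b')
j=30 s[j]='a': k: 1→0; π[30]=0 (border '')

[0, 0, 0, 0, 0, 0, 0, 0, 1, 1, 2, 1, 0, 0, 0, 1, 0, 1, 0, 0, 0, 0, 0, 0, 0, 0, 1, 2, 1, 1, 0]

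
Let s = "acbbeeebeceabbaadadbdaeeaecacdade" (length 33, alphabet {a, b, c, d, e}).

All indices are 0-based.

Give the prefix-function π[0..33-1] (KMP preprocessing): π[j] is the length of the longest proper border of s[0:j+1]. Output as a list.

[0, 0, 0, 0, 0, 0, 0, 0, 0, 0, 0, 1, 0, 0, 1, 1, 0, 1, 0, 0, 0, 1, 0, 0, 1, 0, 0, 1, 2, 0, 1, 0, 0]

π[0] = 0
j=1 s[j]='c': π[1]=0 (border '')
j=2 s[j]='b': π[2]=0 (border '')
j=3 s[j]='b': π[3]=0 (border '')
j=4 s[j]='e': π[4]=0 (border '')
j=5 s[j]='e': π[5]=0 (border '')
j=6 s[j]='e': π[6]=0 (border '')
j=7 s[j]='b': π[7]=0 (border '')
j=8 s[j]='e': π[8]=0 (border '')
j=9 s[j]='c': π[9]=0 (border '')
j=10 s[j]='e': π[10]=0 (border '')
j=11 s[j]='a': π[11]=1 (border 'a')
j=12 s[j]='b': k: 1→0; π[12]=0 (border '')
j=13 s[j]='b': π[13]=0 (border '')
j=14 s[j]='a': π[14]=1 (border 'a')
j=15 s[j]='a': k: 1→0; π[15]=1 (border 'a')
j=16 s[j]='d': k: 1→0; π[16]=0 (border '')
j=17 s[j]='a': π[17]=1 (border 'a')
j=18 s[j]='d': k: 1→0; π[18]=0 (border '')
j=19 s[j]='b': π[19]=0 (border '')
j=20 s[j]='d': π[20]=0 (border '')
j=21 s[j]='a': π[21]=1 (border 'a')
j=22 s[j]='e': k: 1→0; π[22]=0 (border '')
j=23 s[j]='e': π[23]=0 (border '')
j=24 s[j]='a': π[24]=1 (border 'a')
j=25 s[j]='e': k: 1→0; π[25]=0 (border '')
j=26 s[j]='c': π[26]=0 (border '')
j=27 s[j]='a': π[27]=1 (border 'a')
j=28 s[j]='c': π[28]=2 (border 'ac')
j=29 s[j]='d': k: 2→0; π[29]=0 (border '')
j=30 s[j]='a': π[30]=1 (border 'a')
j=31 s[j]='d': k: 1→0; π[31]=0 (border '')
j=32 s[j]='e': π[32]=0 (border '')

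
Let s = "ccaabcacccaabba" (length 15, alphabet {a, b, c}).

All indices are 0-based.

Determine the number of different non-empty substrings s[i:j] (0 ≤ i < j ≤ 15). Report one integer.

rank | idx | suffix
   0 |  14 | a
   1 |  10 | aabba
   2 |   2 | aabcacccaabba
   3 |  11 | abba
   4 |   3 | abcacccaabba
   5 |   6 | acccaabba
   6 |  13 | ba
   7 |  12 | bba
   8 |   4 | bcacccaabba
   9 |   9 | caabba
  10 |   1 | caabcacccaabba
  11 |   5 | cacccaabba
  12 |   8 | ccaabba
  13 |   0 | ccaabcacccaabba
  14 |   7 | cccaabba

SA = [14, 10, 2, 11, 3, 6, 13, 12, 4, 9, 1, 5, 8, 0, 7]
i: (SA[i-1],SA[i]) lcp shared
  1: (14,10) 1 'a'
  2: (10,2) 3 'aab'
  3: (2,11) 1 'a'
  4: (11,3) 2 'ab'
  5: (3,6) 1 'a'
  6: (6,13) 0 ''
  7: (13,12) 1 'b'
  8: (12,4) 1 'b'
  9: (4,9) 0 ''
  10: (9,1) 4 'caab'
  11: (1,5) 2 'ca'
  12: (5,8) 1 'c'
  13: (8,0) 5 'ccaab'
  14: (0,7) 2 'cc'

n(n+1)/2 = 15·16/2 = 120
Σ LCP = 0 + 1 + 3 + 1 + 2 + 1 + 0 + 1 + 1 + 0 + 4 + 2 + 1 + 5 + 2 = 24
distinct = 120 − 24 = 96

96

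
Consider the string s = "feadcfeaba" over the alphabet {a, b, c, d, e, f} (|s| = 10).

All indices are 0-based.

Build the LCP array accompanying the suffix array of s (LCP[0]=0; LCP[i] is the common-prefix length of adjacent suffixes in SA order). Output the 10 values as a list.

[0, 1, 1, 0, 0, 0, 0, 2, 0, 3]

rank→(start, suffix):
  0 → (9, 'a')
  1 → (7, 'aba')
  2 → (2, 'adcfeaba')
  3 → (8, 'ba')
  4 → (4, 'cfeaba')
  5 → (3, 'dcfeaba')
  6 → (6, 'eaba')
  7 → (1, 'eadcfeaba')
  8 → (5, 'feaba')
  9 → (0, 'feadcfeaba')

SA = [9, 7, 2, 8, 4, 3, 6, 1, 5, 0]
[i] adj suffixes → lcp
  [1] 9/7 → 1 ('a')
  [2] 7/2 → 1 ('a')
  [3] 2/8 → 0 ('')
  [4] 8/4 → 0 ('')
  [5] 4/3 → 0 ('')
  [6] 3/6 → 0 ('')
  [7] 6/1 → 2 ('ea')
  [8] 1/5 → 0 ('')
  [9] 5/0 → 3 ('fea')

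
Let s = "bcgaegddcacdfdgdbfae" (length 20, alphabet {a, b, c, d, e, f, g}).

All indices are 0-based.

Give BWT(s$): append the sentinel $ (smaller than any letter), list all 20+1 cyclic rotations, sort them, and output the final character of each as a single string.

ecfg$ddabgdgcfaabdcde

rank  rotation               last
    0  $bcgaegddcacdfdgdbfae  e
    1  acdfdgdbfae$bcgaegddc  c
    2  ae$bcgaegddcacdfdgdbf  f
    3  aegddcacdfdgdbfae$bcg  g
    4  bcgaegddcacdfdgdbfae$  $
    5  bfae$bcgaegddcacdfdgd  d
    6  cacdfdgdbfae$bcgaegdd  d
    7  cdfdgdbfae$bcgaegddca  a
    8  cgaegddcacdfdgdbfae$b  b
    9  dbfae$bcgaegddcacdfdg  g
   10  dcacdfdgdbfae$bcgaegd  d
   11  ddcacdfdgdbfae$bcgaeg  g
   12  dfdgdbfae$bcgaegddcac  c
   13  dgdbfae$bcgaegddcacdf  f
   14  e$bcgaegddcacdfdgdbfa  a
   15  egddcacdfdgdbfae$bcga  a
   16  fae$bcgaegddcacdfdgdb  b
   17  fdgdbfae$bcgaegddcacd  d
   18  gaegddcacdfdgdbfae$bc  c
   19  gdbfae$bcgaegddcacdfd  d
   20  gddcacdfdgdbfae$bcgae  e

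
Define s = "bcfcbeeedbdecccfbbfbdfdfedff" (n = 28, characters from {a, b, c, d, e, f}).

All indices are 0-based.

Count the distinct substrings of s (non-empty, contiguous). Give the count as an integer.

rank | idx | suffix
   0 |  16 | bbfbdfdfedff
   1 |   0 | bcfcbeeedbdecccfbbfbdfdfedff
   2 |   9 | bdecccfbbfbdfdfedff
   3 |  19 | bdfdfedff
   4 |   4 | beeedbdecccfbbfbdfdfedff
   5 |  17 | bfbdfdfedff
   6 |   3 | cbeeedbdecccfbbfbdfdfedff
   7 |  12 | cccfbbfbdfdfedff
   8 |  13 | ccfbbfbdfdfedff
   9 |  14 | cfbbfbdfdfedff
  10 |   1 | cfcbeeedbdecccfbbfbdfdfedff
  11 |   8 | dbdecccfbbfbdfdfedff
  12 |  10 | decccfbbfbdfdfedff
  13 |  20 | dfdfedff
  14 |  22 | dfedff
  15 |  25 | dff
  16 |  11 | ecccfbbfbdfdfedff
  17 |   7 | edbdecccfbbfbdfdfedff
  18 |  24 | edff
  19 |   6 | eedbdecccfbbfbdfdfedff
  20 |   5 | eeedbdecccfbbfbdfdfedff
  21 |  27 | f
  22 |  15 | fbbfbdfdfedff
  23 |  18 | fbdfdfedff
  24 |   2 | fcbeeedbdecccfbbfbdfdfedff
  25 |  21 | fdfedff
  26 |  23 | fedff
  27 |  26 | ff

SA = [16, 0, 9, 19, 4, 17, 3, 12, 13, 14, 1, 8, 10, 20, 22, 25, 11, 7, 24, 6, 5, 27, 15, 18, 2, 21, 23, 26]
rank  pair      lcp
   1  s[16:],s[0:]  1  'b'
   2  s[0:],s[9:]  1  'b'
   3  s[9:],s[19:]  2  'bd'
   4  s[19:],s[4:]  1  'b'
   5  s[4:],s[17:]  1  'b'
   6  s[17:],s[3:]  0  ''
   7  s[3:],s[12:]  1  'c'
   8  s[12:],s[13:]  2  'cc'
   9  s[13:],s[14:]  1  'c'
  10  s[14:],s[1:]  2  'cf'
  11  s[1:],s[8:]  0  ''
  12  s[8:],s[10:]  1  'd'
  13  s[10:],s[20:]  1  'd'
  14  s[20:],s[22:]  2  'df'
  15  s[22:],s[25:]  2  'df'
  16  s[25:],s[11:]  0  ''
  17  s[11:],s[7:]  1  'e'
  18  s[7:],s[24:]  2  'ed'
  19  s[24:],s[6:]  1  'e'
  20  s[6:],s[5:]  2  'ee'
  21  s[5:],s[27:]  0  ''
  22  s[27:],s[15:]  1  'f'
  23  s[15:],s[18:]  2  'fb'
  24  s[18:],s[2:]  1  'f'
  25  s[2:],s[21:]  1  'f'
  26  s[21:],s[23:]  1  'f'
  27  s[23:],s[26:]  1  'f'

n(n+1)/2 = 28·29/2 = 406
Σ LCP = 0 + 1 + 1 + 2 + 1 + 1 + 0 + 1 + 2 + 1 + 2 + 0 + 1 + 1 + 2 + 2 + 0 + 1 + 2 + 1 + 2 + 0 + 1 + 2 + 1 + 1 + 1 + 1 = 31
distinct = 406 − 31 = 375

375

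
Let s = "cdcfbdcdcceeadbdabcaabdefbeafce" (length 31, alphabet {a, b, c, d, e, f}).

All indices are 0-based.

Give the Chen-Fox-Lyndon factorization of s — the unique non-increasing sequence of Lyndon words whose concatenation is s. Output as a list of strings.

emit factor 1: 'cdcf' (i=0, period=4)
emit factor 2: 'bdcdccee' (i=4, period=8)
emit factor 3: 'adbd' (i=12, period=4)
emit factor 4: 'abc' (i=16, period=3)
emit factor 5: 'aabdefbeafce' (i=19, period=12)

["cdcf", "bdcdccee", "adbd", "abc", "aabdefbeafce"]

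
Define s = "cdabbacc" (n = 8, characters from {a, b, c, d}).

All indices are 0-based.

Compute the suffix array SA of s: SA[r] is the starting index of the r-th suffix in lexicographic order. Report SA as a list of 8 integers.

[2, 5, 4, 3, 7, 6, 0, 1]

rank | idx | suffix
   0 |   2 | abbacc
   1 |   5 | acc
   2 |   4 | bacc
   3 |   3 | bbacc
   4 |   7 | c
   5 |   6 | cc
   6 |   0 | cdabbacc
   7 |   1 | dabbacc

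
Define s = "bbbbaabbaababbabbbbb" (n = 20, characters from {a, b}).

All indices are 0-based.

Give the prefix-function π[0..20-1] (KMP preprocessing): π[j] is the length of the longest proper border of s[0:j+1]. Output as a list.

[0, 1, 2, 3, 0, 0, 1, 2, 0, 0, 1, 0, 1, 2, 0, 1, 2, 3, 4, 4]

π[0] = 0
j=1 s[j]='b': π[1]=1 (border 'b')
j=2 s[j]='b': π[2]=2 (border 'bb')
j=3 s[j]='b': π[3]=3 (border 'bbb')
j=4 s[j]='a': k: 3→2→1→0; π[4]=0 (border '')
j=5 s[j]='a': π[5]=0 (border '')
j=6 s[j]='b': π[6]=1 (border 'b')
j=7 s[j]='b': π[7]=2 (border 'bb')
j=8 s[j]='a': k: 2→1→0; π[8]=0 (border '')
j=9 s[j]='a': π[9]=0 (border '')
j=10 s[j]='b': π[10]=1 (border 'b')
j=11 s[j]='a': k: 1→0; π[11]=0 (border '')
j=12 s[j]='b': π[12]=1 (border 'b')
j=13 s[j]='b': π[13]=2 (border 'bb')
j=14 s[j]='a': k: 2→1→0; π[14]=0 (border '')
j=15 s[j]='b': π[15]=1 (border 'b')
j=16 s[j]='b': π[16]=2 (border 'bb')
j=17 s[j]='b': π[17]=3 (border 'bbb')
j=18 s[j]='b': π[18]=4 (border 'bbbb')
j=19 s[j]='b': k: 4→3; π[19]=4 (border 'bbbb')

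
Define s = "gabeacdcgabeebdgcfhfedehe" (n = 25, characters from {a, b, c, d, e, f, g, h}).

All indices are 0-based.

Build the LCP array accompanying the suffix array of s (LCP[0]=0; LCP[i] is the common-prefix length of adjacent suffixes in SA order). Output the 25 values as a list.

rank | idx | suffix
   0 |   1 | abeacdcgabeebdgcfhfedehe
   1 |   9 | abeebdgcfhfedehe
   2 |   4 | acdcgabeebdgcfhfedehe
   3 |  13 | bdgcfhfedehe
   4 |   2 | beacdcgabeebdgcfhfedehe
   5 |  10 | beebdgcfhfedehe
   6 |   5 | cdcgabeebdgcfhfedehe
   7 |  16 | cfhfedehe
   8 |   7 | cgabeebdgcfhfedehe
   9 |   6 | dcgabeebdgcfhfedehe
  10 |  21 | dehe
  11 |  14 | dgcfhfedehe
  12 |  24 | e
  13 |   3 | eacdcgabeebdgcfhfedehe
  14 |  12 | ebdgcfhfedehe
  15 |  20 | edehe
  16 |  11 | eebdgcfhfedehe
  17 |  22 | ehe
  18 |  19 | fedehe
  19 |  17 | fhfedehe
  20 |   0 | gabeacdcgabeebdgcfhfedehe
  21 |   8 | gabeebdgcfhfedehe
  22 |  15 | gcfhfedehe
  23 |  23 | he
  24 |  18 | hfedehe

SA = [1, 9, 4, 13, 2, 10, 5, 16, 7, 6, 21, 14, 24, 3, 12, 20, 11, 22, 19, 17, 0, 8, 15, 23, 18]
rank  pair      lcp
   1  s[1:],s[9:]  3  'abe'
   2  s[9:],s[4:]  1  'a'
   3  s[4:],s[13:]  0  ''
   4  s[13:],s[2:]  1  'b'
   5  s[2:],s[10:]  2  'be'
   6  s[10:],s[5:]  0  ''
   7  s[5:],s[16:]  1  'c'
   8  s[16:],s[7:]  1  'c'
   9  s[7:],s[6:]  0  ''
  10  s[6:],s[21:]  1  'd'
  11  s[21:],s[14:]  1  'd'
  12  s[14:],s[24:]  0  ''
  13  s[24:],s[3:]  1  'e'
  14  s[3:],s[12:]  1  'e'
  15  s[12:],s[20:]  1  'e'
  16  s[20:],s[11:]  1  'e'
  17  s[11:],s[22:]  1  'e'
  18  s[22:],s[19:]  0  ''
  19  s[19:],s[17:]  1  'f'
  20  s[17:],s[0:]  0  ''
  21  s[0:],s[8:]  4  'gabe'
  22  s[8:],s[15:]  1  'g'
  23  s[15:],s[23:]  0  ''
  24  s[23:],s[18:]  1  'h'

[0, 3, 1, 0, 1, 2, 0, 1, 1, 0, 1, 1, 0, 1, 1, 1, 1, 1, 0, 1, 0, 4, 1, 0, 1]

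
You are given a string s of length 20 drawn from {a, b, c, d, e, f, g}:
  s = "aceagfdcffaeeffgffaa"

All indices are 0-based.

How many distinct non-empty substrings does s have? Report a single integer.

rank→(start, suffix):
  0 → (19, 'a')
  1 → (18, 'aa')
  2 → (0, 'aceagfdcffaeeffgffaa')
  3 → (10, 'aeeffgffaa')
  4 → (3, 'agfdcffaeeffgffaa')
  5 → (1, 'ceagfdcffaeeffgffaa')
  6 → (7, 'cffaeeffgffaa')
  7 → (6, 'dcffaeeffgffaa')
  8 → (2, 'eagfdcffaeeffgffaa')
  9 → (11, 'eeffgffaa')
  10 → (12, 'effgffaa')
  11 → (17, 'faa')
  12 → (9, 'faeeffgffaa')
  13 → (5, 'fdcffaeeffgffaa')
  14 → (16, 'ffaa')
  15 → (8, 'ffaeeffgffaa')
  16 → (13, 'ffgffaa')
  17 → (14, 'fgffaa')
  18 → (4, 'gfdcffaeeffgffaa')
  19 → (15, 'gffaa')

SA = [19, 18, 0, 10, 3, 1, 7, 6, 2, 11, 12, 17, 9, 5, 16, 8, 13, 14, 4, 15]
rank  pair      lcp
   1  s[19:],s[18:]  1  'a'
   2  s[18:],s[0:]  1  'a'
   3  s[0:],s[10:]  1  'a'
   4  s[10:],s[3:]  1  'a'
   5  s[3:],s[1:]  0  ''
   6  s[1:],s[7:]  1  'c'
   7  s[7:],s[6:]  0  ''
   8  s[6:],s[2:]  0  ''
   9  s[2:],s[11:]  1  'e'
  10  s[11:],s[12:]  1  'e'
  11  s[12:],s[17:]  0  ''
  12  s[17:],s[9:]  2  'fa'
  13  s[9:],s[5:]  1  'f'
  14  s[5:],s[16:]  1  'f'
  15  s[16:],s[8:]  3  'ffa'
  16  s[8:],s[13:]  2  'ff'
  17  s[13:],s[14:]  1  'f'
  18  s[14:],s[4:]  0  ''
  19  s[4:],s[15:]  2  'gf'

n(n+1)/2 = 20·21/2 = 210
Σ LCP = 0 + 1 + 1 + 1 + 1 + 0 + 1 + 0 + 0 + 1 + 1 + 0 + 2 + 1 + 1 + 3 + 2 + 1 + 0 + 2 = 19
distinct = 210 − 19 = 191

191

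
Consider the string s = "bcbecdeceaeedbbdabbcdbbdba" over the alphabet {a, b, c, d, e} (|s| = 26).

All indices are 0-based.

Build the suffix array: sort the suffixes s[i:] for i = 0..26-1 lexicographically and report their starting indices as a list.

[25, 16, 9, 24, 17, 13, 21, 0, 18, 14, 22, 2, 1, 19, 4, 7, 15, 23, 12, 20, 5, 8, 3, 6, 11, 10]

rank→(start, suffix):
  0 → (25, 'a')
  1 → (16, 'abbcdbbdba')
  2 → (9, 'aeedbbdabbcdbbdba')
  3 → (24, 'ba')
  4 → (17, 'bbcdbbdba')
  5 → (13, 'bbdabbcdbbdba')
  6 → (21, 'bbdba')
  7 → (0, 'bcbecdeceaeedbbdabbcdbbdba')
  8 → (18, 'bcdbbdba')
  9 → (14, 'bdabbcdbbdba')
  10 → (22, 'bdba')
  11 → (2, 'becdeceaeedbbdabbcdbbdba')
  12 → (1, 'cbecdeceaeedbbdabbcdbbdba')
  13 → (19, 'cdbbdba')
  14 → (4, 'cdeceaeedbbdabbcdbbdba')
  15 → (7, 'ceaeedbbdabbcdbbdba')
  16 → (15, 'dabbcdbbdba')
  17 → (23, 'dba')
  18 → (12, 'dbbdabbcdbbdba')
  19 → (20, 'dbbdba')
  20 → (5, 'deceaeedbbdabbcdbbdba')
  21 → (8, 'eaeedbbdabbcdbbdba')
  22 → (3, 'ecdeceaeedbbdabbcdbbdba')
  23 → (6, 'eceaeedbbdabbcdbbdba')
  24 → (11, 'edbbdabbcdbbdba')
  25 → (10, 'eedbbdabbcdbbdba')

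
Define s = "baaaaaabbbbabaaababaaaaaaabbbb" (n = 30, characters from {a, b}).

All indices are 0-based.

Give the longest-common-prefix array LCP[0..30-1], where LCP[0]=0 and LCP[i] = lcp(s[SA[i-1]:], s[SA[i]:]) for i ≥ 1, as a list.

[0, 6, 10, 5, 9, 4, 8, 3, 4, 7, 2, 3, 6, 1, 5, 3, 2, 5, 0, 1, 7, 4, 2, 6, 1, 2, 2, 3, 3, 4]

rank→(start, suffix):
  0 → (19, 'aaaaaaabbbb')
  1 → (20, 'aaaaaabbbb')
  2 → (1, 'aaaaaabbbbabaaababaaaaaaabbbb')
  3 → (21, 'aaaaabbbb')
  4 → (2, 'aaaaabbbbabaaababaaaaaaabbbb')
  5 → (22, 'aaaabbbb')
  6 → (3, 'aaaabbbbabaaababaaaaaaabbbb')
  7 → (13, 'aaababaaaaaaabbbb')
  8 → (23, 'aaabbbb')
  9 → (4, 'aaabbbbabaaababaaaaaaabbbb')
  10 → (14, 'aababaaaaaaabbbb')
  11 → (24, 'aabbbb')
  12 → (5, 'aabbbbabaaababaaaaaaabbbb')
  13 → (17, 'abaaaaaaabbbb')
  14 → (11, 'abaaababaaaaaaabbbb')
  15 → (15, 'ababaaaaaaabbbb')
  16 → (25, 'abbbb')
  17 → (6, 'abbbbabaaababaaaaaaabbbb')
  18 → (29, 'b')
  19 → (18, 'baaaaaaabbbb')
  20 → (0, 'baaaaaabbbbabaaababaaaaaaabbbb')
  21 → (12, 'baaababaaaaaaabbbb')
  22 → (16, 'babaaaaaaabbbb')
  23 → (10, 'babaaababaaaaaaabbbb')
  24 → (28, 'bb')
  25 → (9, 'bbabaaababaaaaaaabbbb')
  26 → (27, 'bbb')
  27 → (8, 'bbbabaaababaaaaaaabbbb')
  28 → (26, 'bbbb')
  29 → (7, 'bbbbabaaababaaaaaaabbbb')

SA = [19, 20, 1, 21, 2, 22, 3, 13, 23, 4, 14, 24, 5, 17, 11, 15, 25, 6, 29, 18, 0, 12, 16, 10, 28, 9, 27, 8, 26, 7]
[i] adj suffixes → lcp
  [1] 19/20 → 6 ('aaaaaa')
  [2] 20/1 → 10 ('aaaaaabbbb')
  [3] 1/21 → 5 ('aaaaa')
  [4] 21/2 → 9 ('aaaaabbbb')
  [5] 2/22 → 4 ('aaaa')
  [6] 22/3 → 8 ('aaaabbbb')
  [7] 3/13 → 3 ('aaa')
  [8] 13/23 → 4 ('aaab')
  [9] 23/4 → 7 ('aaabbbb')
  [10] 4/14 → 2 ('aa')
  [11] 14/24 → 3 ('aab')
  [12] 24/5 → 6 ('aabbbb')
  [13] 5/17 → 1 ('a')
  [14] 17/11 → 5 ('abaaa')
  [15] 11/15 → 3 ('aba')
  [16] 15/25 → 2 ('ab')
  [17] 25/6 → 5 ('abbbb')
  [18] 6/29 → 0 ('')
  [19] 29/18 → 1 ('b')
  [20] 18/0 → 7 ('baaaaaa')
  [21] 0/12 → 4 ('baaa')
  [22] 12/16 → 2 ('ba')
  [23] 16/10 → 6 ('babaaa')
  [24] 10/28 → 1 ('b')
  [25] 28/9 → 2 ('bb')
  [26] 9/27 → 2 ('bb')
  [27] 27/8 → 3 ('bbb')
  [28] 8/26 → 3 ('bbb')
  [29] 26/7 → 4 ('bbbb')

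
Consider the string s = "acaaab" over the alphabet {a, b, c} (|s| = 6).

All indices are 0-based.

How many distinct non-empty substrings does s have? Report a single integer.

17

rank→(start, suffix):
  0 → (2, 'aaab')
  1 → (3, 'aab')
  2 → (4, 'ab')
  3 → (0, 'acaaab')
  4 → (5, 'b')
  5 → (1, 'caaab')

SA = [2, 3, 4, 0, 5, 1]
rank  pair      lcp
   1  s[2:],s[3:]  2  'aa'
   2  s[3:],s[4:]  1  'a'
   3  s[4:],s[0:]  1  'a'
   4  s[0:],s[5:]  0  ''
   5  s[5:],s[1:]  0  ''

n(n+1)/2 = 6·7/2 = 21
Σ LCP = 0 + 2 + 1 + 1 + 0 + 0 = 4
distinct = 21 − 4 = 17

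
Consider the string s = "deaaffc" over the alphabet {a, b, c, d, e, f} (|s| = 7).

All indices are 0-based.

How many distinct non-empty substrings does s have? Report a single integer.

26

sorted suffixes:
  #0 SA[0]=2  'aaffc'
  #1 SA[1]=3  'affc'
  #2 SA[2]=6  'c'
  #3 SA[3]=0  'deaaffc'
  #4 SA[4]=1  'eaaffc'
  #5 SA[5]=5  'fc'
  #6 SA[6]=4  'ffc'

SA = [2, 3, 6, 0, 1, 5, 4]
rank  pair      lcp
   1  s[2:],s[3:]  1  'a'
   2  s[3:],s[6:]  0  ''
   3  s[6:],s[0:]  0  ''
   4  s[0:],s[1:]  0  ''
   5  s[1:],s[5:]  0  ''
   6  s[5:],s[4:]  1  'f'

n(n+1)/2 = 7·8/2 = 28
Σ LCP = 0 + 1 + 0 + 0 + 0 + 0 + 1 = 2
distinct = 28 − 2 = 26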